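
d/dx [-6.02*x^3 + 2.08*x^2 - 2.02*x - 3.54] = -18.06*x^2 + 4.16*x - 2.02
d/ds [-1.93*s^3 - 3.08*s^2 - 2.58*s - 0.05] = -5.79*s^2 - 6.16*s - 2.58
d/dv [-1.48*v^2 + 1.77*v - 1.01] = 1.77 - 2.96*v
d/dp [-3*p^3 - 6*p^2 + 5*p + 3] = -9*p^2 - 12*p + 5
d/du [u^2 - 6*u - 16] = 2*u - 6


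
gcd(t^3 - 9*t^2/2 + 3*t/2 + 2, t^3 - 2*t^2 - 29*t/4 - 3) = t^2 - 7*t/2 - 2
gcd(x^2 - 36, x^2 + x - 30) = x + 6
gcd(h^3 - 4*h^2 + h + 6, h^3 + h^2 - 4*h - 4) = h^2 - h - 2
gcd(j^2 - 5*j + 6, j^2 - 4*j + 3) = j - 3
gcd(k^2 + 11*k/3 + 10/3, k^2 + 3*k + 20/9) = k + 5/3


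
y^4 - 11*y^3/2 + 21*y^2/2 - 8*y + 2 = (y - 2)^2*(y - 1)*(y - 1/2)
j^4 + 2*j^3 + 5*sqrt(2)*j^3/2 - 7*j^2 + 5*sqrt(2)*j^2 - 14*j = j*(j + 2)*(j - sqrt(2))*(j + 7*sqrt(2)/2)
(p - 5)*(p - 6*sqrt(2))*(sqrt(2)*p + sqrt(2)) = sqrt(2)*p^3 - 12*p^2 - 4*sqrt(2)*p^2 - 5*sqrt(2)*p + 48*p + 60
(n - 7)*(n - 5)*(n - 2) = n^3 - 14*n^2 + 59*n - 70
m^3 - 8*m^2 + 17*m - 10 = (m - 5)*(m - 2)*(m - 1)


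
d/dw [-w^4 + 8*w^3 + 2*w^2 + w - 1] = -4*w^3 + 24*w^2 + 4*w + 1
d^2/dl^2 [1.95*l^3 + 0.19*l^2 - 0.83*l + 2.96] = 11.7*l + 0.38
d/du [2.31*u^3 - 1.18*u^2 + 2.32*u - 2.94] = 6.93*u^2 - 2.36*u + 2.32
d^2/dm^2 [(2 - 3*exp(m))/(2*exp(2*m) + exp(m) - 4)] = (-12*exp(4*m) + 38*exp(3*m) - 132*exp(2*m) + 54*exp(m) - 40)*exp(m)/(8*exp(6*m) + 12*exp(5*m) - 42*exp(4*m) - 47*exp(3*m) + 84*exp(2*m) + 48*exp(m) - 64)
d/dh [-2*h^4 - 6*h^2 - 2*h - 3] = -8*h^3 - 12*h - 2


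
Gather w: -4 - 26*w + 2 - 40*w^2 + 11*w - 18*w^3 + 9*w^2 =-18*w^3 - 31*w^2 - 15*w - 2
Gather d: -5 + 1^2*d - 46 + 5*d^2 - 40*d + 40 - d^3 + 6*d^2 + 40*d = -d^3 + 11*d^2 + d - 11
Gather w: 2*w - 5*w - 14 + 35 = 21 - 3*w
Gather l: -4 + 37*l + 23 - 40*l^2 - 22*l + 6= -40*l^2 + 15*l + 25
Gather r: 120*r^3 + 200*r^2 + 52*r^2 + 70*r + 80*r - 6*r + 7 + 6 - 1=120*r^3 + 252*r^2 + 144*r + 12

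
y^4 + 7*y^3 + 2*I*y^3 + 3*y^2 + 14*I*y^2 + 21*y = y*(y + 7)*(y - I)*(y + 3*I)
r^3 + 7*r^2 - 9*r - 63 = (r - 3)*(r + 3)*(r + 7)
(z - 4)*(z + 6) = z^2 + 2*z - 24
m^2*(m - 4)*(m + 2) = m^4 - 2*m^3 - 8*m^2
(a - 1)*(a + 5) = a^2 + 4*a - 5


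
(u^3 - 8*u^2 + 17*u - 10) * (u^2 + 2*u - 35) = u^5 - 6*u^4 - 34*u^3 + 304*u^2 - 615*u + 350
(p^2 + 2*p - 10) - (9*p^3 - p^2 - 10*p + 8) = -9*p^3 + 2*p^2 + 12*p - 18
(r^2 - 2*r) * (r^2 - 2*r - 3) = r^4 - 4*r^3 + r^2 + 6*r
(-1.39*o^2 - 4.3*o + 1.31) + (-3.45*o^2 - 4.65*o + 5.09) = -4.84*o^2 - 8.95*o + 6.4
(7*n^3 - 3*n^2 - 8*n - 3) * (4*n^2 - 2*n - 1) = 28*n^5 - 26*n^4 - 33*n^3 + 7*n^2 + 14*n + 3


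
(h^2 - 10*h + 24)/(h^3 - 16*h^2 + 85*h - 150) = (h - 4)/(h^2 - 10*h + 25)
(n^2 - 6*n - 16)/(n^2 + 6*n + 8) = (n - 8)/(n + 4)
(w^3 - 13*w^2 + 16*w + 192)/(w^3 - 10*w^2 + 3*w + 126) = (w^2 - 16*w + 64)/(w^2 - 13*w + 42)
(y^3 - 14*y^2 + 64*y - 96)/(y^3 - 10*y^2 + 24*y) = (y - 4)/y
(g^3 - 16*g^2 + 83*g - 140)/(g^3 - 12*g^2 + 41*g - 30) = (g^2 - 11*g + 28)/(g^2 - 7*g + 6)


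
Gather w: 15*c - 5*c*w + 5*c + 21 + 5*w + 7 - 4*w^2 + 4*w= 20*c - 4*w^2 + w*(9 - 5*c) + 28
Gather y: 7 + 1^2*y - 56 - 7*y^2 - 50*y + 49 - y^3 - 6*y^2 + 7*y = -y^3 - 13*y^2 - 42*y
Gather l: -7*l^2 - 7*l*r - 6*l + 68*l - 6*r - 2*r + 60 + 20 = -7*l^2 + l*(62 - 7*r) - 8*r + 80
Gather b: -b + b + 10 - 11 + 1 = 0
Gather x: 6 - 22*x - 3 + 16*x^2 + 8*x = 16*x^2 - 14*x + 3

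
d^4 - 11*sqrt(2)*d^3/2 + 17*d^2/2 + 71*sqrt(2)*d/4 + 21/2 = (d - 7*sqrt(2)/2)*(d - 3*sqrt(2))*(sqrt(2)*d/2 + 1/2)*(sqrt(2)*d + 1)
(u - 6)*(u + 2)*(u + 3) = u^3 - u^2 - 24*u - 36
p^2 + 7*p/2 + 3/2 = (p + 1/2)*(p + 3)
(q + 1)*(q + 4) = q^2 + 5*q + 4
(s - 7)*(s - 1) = s^2 - 8*s + 7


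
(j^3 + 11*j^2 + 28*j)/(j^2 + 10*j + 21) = j*(j + 4)/(j + 3)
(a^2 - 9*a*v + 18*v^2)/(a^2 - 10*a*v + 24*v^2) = (-a + 3*v)/(-a + 4*v)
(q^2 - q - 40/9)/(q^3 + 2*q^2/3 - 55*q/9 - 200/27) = 3/(3*q + 5)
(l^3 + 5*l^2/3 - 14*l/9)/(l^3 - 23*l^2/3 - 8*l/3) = (-9*l^2 - 15*l + 14)/(3*(-3*l^2 + 23*l + 8))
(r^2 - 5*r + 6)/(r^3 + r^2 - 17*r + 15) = (r - 2)/(r^2 + 4*r - 5)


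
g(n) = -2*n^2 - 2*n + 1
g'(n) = -4*n - 2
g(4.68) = -52.16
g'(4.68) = -20.72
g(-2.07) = -3.43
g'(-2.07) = 6.28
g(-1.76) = -1.68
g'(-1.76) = 5.04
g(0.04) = 0.92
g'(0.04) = -2.16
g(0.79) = -1.83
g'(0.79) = -5.16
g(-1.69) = -1.33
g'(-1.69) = 4.76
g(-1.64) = -1.10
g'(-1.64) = 4.56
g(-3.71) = -19.11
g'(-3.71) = 12.84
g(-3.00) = -11.00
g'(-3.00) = 10.00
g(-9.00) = -143.00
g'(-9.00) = 34.00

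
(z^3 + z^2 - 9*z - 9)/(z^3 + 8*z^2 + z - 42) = (z^2 - 2*z - 3)/(z^2 + 5*z - 14)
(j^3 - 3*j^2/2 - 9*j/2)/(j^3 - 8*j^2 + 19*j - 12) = j*(2*j + 3)/(2*(j^2 - 5*j + 4))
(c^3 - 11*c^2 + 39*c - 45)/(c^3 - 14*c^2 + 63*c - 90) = (c - 3)/(c - 6)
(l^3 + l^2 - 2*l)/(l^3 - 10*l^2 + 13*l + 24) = l*(l^2 + l - 2)/(l^3 - 10*l^2 + 13*l + 24)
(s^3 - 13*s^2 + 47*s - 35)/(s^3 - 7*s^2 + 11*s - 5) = (s - 7)/(s - 1)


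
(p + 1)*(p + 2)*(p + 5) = p^3 + 8*p^2 + 17*p + 10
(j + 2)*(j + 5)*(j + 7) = j^3 + 14*j^2 + 59*j + 70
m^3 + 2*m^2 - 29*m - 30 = (m - 5)*(m + 1)*(m + 6)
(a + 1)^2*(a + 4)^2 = a^4 + 10*a^3 + 33*a^2 + 40*a + 16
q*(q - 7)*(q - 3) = q^3 - 10*q^2 + 21*q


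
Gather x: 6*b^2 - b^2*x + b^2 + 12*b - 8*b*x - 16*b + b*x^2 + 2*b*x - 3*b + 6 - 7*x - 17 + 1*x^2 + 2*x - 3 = 7*b^2 - 7*b + x^2*(b + 1) + x*(-b^2 - 6*b - 5) - 14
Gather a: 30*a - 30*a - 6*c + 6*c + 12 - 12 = 0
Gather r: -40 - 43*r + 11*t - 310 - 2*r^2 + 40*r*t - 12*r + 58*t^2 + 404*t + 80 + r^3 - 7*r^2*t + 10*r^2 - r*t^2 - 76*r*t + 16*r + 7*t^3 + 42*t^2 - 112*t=r^3 + r^2*(8 - 7*t) + r*(-t^2 - 36*t - 39) + 7*t^3 + 100*t^2 + 303*t - 270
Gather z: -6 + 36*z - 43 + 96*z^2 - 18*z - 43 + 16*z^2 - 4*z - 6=112*z^2 + 14*z - 98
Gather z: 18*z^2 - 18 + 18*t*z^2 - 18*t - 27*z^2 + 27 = -18*t + z^2*(18*t - 9) + 9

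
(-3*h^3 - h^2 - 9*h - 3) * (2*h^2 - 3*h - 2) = -6*h^5 + 7*h^4 - 9*h^3 + 23*h^2 + 27*h + 6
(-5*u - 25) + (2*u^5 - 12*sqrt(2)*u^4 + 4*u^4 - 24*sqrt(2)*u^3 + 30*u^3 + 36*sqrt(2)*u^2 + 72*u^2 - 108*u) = 2*u^5 - 12*sqrt(2)*u^4 + 4*u^4 - 24*sqrt(2)*u^3 + 30*u^3 + 36*sqrt(2)*u^2 + 72*u^2 - 113*u - 25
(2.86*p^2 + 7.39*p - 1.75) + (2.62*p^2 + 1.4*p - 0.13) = 5.48*p^2 + 8.79*p - 1.88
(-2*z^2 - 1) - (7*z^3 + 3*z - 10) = -7*z^3 - 2*z^2 - 3*z + 9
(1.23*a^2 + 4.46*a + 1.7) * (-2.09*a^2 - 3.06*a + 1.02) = -2.5707*a^4 - 13.0852*a^3 - 15.946*a^2 - 0.6528*a + 1.734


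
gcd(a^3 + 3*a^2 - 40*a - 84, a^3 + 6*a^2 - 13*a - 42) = a^2 + 9*a + 14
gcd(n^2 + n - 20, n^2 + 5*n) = n + 5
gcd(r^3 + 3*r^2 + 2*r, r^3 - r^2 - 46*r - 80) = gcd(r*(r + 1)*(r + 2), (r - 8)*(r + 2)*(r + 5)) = r + 2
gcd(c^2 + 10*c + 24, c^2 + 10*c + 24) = c^2 + 10*c + 24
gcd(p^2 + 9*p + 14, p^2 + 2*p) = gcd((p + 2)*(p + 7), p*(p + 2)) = p + 2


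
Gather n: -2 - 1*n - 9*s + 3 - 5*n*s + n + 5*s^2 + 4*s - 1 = -5*n*s + 5*s^2 - 5*s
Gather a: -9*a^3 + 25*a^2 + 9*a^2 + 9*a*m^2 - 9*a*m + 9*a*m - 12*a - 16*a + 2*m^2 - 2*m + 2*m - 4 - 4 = -9*a^3 + 34*a^2 + a*(9*m^2 - 28) + 2*m^2 - 8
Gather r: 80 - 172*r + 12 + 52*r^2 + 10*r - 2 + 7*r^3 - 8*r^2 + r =7*r^3 + 44*r^2 - 161*r + 90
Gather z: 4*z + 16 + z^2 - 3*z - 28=z^2 + z - 12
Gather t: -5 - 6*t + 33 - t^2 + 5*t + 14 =-t^2 - t + 42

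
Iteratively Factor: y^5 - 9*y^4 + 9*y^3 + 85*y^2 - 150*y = (y - 5)*(y^4 - 4*y^3 - 11*y^2 + 30*y) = (y - 5)*(y + 3)*(y^3 - 7*y^2 + 10*y) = y*(y - 5)*(y + 3)*(y^2 - 7*y + 10) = y*(y - 5)*(y - 2)*(y + 3)*(y - 5)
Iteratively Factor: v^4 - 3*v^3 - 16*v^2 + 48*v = (v + 4)*(v^3 - 7*v^2 + 12*v) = (v - 4)*(v + 4)*(v^2 - 3*v) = v*(v - 4)*(v + 4)*(v - 3)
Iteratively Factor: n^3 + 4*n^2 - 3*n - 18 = (n + 3)*(n^2 + n - 6) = (n + 3)^2*(n - 2)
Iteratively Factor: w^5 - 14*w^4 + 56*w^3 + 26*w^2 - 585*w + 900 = (w - 4)*(w^4 - 10*w^3 + 16*w^2 + 90*w - 225) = (w - 5)*(w - 4)*(w^3 - 5*w^2 - 9*w + 45) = (w - 5)*(w - 4)*(w + 3)*(w^2 - 8*w + 15) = (w - 5)^2*(w - 4)*(w + 3)*(w - 3)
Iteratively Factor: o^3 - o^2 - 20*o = (o)*(o^2 - o - 20) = o*(o + 4)*(o - 5)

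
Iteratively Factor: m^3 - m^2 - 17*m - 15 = (m + 1)*(m^2 - 2*m - 15) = (m - 5)*(m + 1)*(m + 3)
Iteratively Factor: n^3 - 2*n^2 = (n - 2)*(n^2) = n*(n - 2)*(n)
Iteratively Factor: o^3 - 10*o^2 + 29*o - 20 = (o - 4)*(o^2 - 6*o + 5) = (o - 4)*(o - 1)*(o - 5)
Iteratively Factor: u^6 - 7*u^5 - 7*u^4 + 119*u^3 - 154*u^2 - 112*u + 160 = (u - 2)*(u^5 - 5*u^4 - 17*u^3 + 85*u^2 + 16*u - 80) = (u - 2)*(u + 4)*(u^4 - 9*u^3 + 19*u^2 + 9*u - 20) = (u - 2)*(u + 1)*(u + 4)*(u^3 - 10*u^2 + 29*u - 20) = (u - 5)*(u - 2)*(u + 1)*(u + 4)*(u^2 - 5*u + 4) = (u - 5)*(u - 4)*(u - 2)*(u + 1)*(u + 4)*(u - 1)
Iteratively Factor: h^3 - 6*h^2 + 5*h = (h - 5)*(h^2 - h) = h*(h - 5)*(h - 1)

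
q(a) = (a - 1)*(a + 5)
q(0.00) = -5.00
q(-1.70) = -8.91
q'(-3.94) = -3.88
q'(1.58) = 7.16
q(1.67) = 4.47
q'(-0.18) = 3.64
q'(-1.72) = 0.56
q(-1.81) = -8.96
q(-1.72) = -8.92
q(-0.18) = -5.69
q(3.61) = 22.47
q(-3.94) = -5.24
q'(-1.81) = 0.38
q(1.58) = 3.82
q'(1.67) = 7.34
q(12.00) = 187.00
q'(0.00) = 4.00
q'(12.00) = 28.00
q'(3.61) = 11.22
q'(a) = 2*a + 4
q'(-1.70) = 0.60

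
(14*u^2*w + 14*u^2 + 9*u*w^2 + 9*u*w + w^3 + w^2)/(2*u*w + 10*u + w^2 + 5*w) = (7*u*w + 7*u + w^2 + w)/(w + 5)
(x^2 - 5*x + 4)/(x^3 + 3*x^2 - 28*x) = (x - 1)/(x*(x + 7))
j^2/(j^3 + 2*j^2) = 1/(j + 2)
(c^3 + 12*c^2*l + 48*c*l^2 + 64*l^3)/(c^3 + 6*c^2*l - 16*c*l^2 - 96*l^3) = (c^2 + 8*c*l + 16*l^2)/(c^2 + 2*c*l - 24*l^2)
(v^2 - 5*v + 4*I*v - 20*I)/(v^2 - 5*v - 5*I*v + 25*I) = (v + 4*I)/(v - 5*I)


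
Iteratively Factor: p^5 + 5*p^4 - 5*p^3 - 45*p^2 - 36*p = (p + 1)*(p^4 + 4*p^3 - 9*p^2 - 36*p) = (p - 3)*(p + 1)*(p^3 + 7*p^2 + 12*p) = p*(p - 3)*(p + 1)*(p^2 + 7*p + 12) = p*(p - 3)*(p + 1)*(p + 4)*(p + 3)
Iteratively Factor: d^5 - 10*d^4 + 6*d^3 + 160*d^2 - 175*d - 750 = (d - 5)*(d^4 - 5*d^3 - 19*d^2 + 65*d + 150) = (d - 5)*(d + 3)*(d^3 - 8*d^2 + 5*d + 50) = (d - 5)^2*(d + 3)*(d^2 - 3*d - 10) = (d - 5)^3*(d + 3)*(d + 2)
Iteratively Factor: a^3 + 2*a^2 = (a)*(a^2 + 2*a) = a^2*(a + 2)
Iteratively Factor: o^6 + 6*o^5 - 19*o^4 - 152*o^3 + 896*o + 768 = (o - 3)*(o^5 + 9*o^4 + 8*o^3 - 128*o^2 - 384*o - 256) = (o - 3)*(o + 4)*(o^4 + 5*o^3 - 12*o^2 - 80*o - 64) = (o - 3)*(o + 4)^2*(o^3 + o^2 - 16*o - 16) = (o - 4)*(o - 3)*(o + 4)^2*(o^2 + 5*o + 4) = (o - 4)*(o - 3)*(o + 4)^3*(o + 1)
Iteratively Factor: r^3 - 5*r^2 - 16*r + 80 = (r - 4)*(r^2 - r - 20) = (r - 4)*(r + 4)*(r - 5)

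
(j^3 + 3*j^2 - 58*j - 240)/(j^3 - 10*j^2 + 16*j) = (j^2 + 11*j + 30)/(j*(j - 2))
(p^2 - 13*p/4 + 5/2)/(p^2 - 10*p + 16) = (p - 5/4)/(p - 8)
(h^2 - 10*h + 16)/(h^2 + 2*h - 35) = (h^2 - 10*h + 16)/(h^2 + 2*h - 35)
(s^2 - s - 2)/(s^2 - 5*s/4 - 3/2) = 4*(s + 1)/(4*s + 3)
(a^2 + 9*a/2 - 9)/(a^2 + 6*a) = (a - 3/2)/a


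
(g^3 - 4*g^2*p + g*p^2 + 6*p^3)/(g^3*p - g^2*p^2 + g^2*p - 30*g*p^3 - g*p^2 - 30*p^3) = (-g^3 + 4*g^2*p - g*p^2 - 6*p^3)/(p*(-g^3 + g^2*p - g^2 + 30*g*p^2 + g*p + 30*p^2))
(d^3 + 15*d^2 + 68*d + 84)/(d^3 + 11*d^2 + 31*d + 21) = (d^2 + 8*d + 12)/(d^2 + 4*d + 3)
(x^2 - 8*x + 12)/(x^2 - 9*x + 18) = (x - 2)/(x - 3)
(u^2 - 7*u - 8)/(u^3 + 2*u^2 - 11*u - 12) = (u - 8)/(u^2 + u - 12)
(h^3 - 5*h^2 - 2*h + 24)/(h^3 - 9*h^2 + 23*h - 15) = (h^2 - 2*h - 8)/(h^2 - 6*h + 5)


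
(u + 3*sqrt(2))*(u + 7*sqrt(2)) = u^2 + 10*sqrt(2)*u + 42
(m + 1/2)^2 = m^2 + m + 1/4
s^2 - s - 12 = (s - 4)*(s + 3)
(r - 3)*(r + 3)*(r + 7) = r^3 + 7*r^2 - 9*r - 63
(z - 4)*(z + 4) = z^2 - 16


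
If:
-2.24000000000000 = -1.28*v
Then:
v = 1.75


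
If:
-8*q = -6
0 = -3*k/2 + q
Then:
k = 1/2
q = 3/4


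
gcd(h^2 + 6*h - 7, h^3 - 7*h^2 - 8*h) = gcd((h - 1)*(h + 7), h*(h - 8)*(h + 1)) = 1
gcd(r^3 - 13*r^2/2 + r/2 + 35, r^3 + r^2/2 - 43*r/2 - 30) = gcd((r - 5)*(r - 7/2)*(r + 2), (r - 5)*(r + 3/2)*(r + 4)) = r - 5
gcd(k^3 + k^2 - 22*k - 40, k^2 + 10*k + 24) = k + 4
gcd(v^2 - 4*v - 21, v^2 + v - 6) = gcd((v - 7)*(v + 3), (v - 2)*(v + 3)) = v + 3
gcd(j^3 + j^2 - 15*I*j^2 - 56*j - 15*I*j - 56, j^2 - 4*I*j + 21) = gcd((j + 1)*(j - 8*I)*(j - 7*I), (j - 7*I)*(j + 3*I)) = j - 7*I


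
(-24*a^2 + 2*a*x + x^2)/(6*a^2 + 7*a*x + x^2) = (-4*a + x)/(a + x)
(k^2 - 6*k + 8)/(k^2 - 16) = (k - 2)/(k + 4)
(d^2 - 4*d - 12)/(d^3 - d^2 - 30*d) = (d + 2)/(d*(d + 5))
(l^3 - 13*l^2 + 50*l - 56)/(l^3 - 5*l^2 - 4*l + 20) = (l^2 - 11*l + 28)/(l^2 - 3*l - 10)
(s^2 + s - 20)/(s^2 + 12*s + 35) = (s - 4)/(s + 7)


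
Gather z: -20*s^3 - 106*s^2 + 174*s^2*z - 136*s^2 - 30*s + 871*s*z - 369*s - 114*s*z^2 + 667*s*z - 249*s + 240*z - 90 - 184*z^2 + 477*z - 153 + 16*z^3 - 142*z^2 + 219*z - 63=-20*s^3 - 242*s^2 - 648*s + 16*z^3 + z^2*(-114*s - 326) + z*(174*s^2 + 1538*s + 936) - 306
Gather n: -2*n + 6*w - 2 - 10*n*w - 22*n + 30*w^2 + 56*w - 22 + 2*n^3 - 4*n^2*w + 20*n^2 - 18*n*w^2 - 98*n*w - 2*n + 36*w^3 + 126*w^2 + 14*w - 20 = 2*n^3 + n^2*(20 - 4*w) + n*(-18*w^2 - 108*w - 26) + 36*w^3 + 156*w^2 + 76*w - 44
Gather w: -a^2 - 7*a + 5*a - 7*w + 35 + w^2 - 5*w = -a^2 - 2*a + w^2 - 12*w + 35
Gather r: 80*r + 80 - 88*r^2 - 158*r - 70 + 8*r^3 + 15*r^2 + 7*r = 8*r^3 - 73*r^2 - 71*r + 10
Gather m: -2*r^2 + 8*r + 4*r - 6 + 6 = -2*r^2 + 12*r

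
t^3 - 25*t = t*(t - 5)*(t + 5)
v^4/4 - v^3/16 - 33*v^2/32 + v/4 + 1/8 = (v/4 + 1/2)*(v - 2)*(v - 1/2)*(v + 1/4)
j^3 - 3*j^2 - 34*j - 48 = (j - 8)*(j + 2)*(j + 3)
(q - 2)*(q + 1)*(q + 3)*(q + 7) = q^4 + 9*q^3 + 9*q^2 - 41*q - 42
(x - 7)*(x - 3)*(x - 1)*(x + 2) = x^4 - 9*x^3 + 9*x^2 + 41*x - 42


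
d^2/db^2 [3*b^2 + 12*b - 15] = 6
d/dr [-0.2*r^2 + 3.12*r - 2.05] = 3.12 - 0.4*r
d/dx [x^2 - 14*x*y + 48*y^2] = 2*x - 14*y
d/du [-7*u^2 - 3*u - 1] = -14*u - 3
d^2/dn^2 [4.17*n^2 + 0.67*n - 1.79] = 8.34000000000000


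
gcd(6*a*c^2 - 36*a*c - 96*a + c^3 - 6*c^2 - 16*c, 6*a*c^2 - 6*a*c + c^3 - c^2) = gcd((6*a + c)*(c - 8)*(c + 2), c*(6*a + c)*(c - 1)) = 6*a + c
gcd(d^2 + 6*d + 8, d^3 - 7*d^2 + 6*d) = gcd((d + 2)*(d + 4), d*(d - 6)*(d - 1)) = 1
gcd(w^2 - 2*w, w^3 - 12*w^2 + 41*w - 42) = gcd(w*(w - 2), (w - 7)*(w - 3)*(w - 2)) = w - 2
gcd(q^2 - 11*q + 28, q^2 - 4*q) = q - 4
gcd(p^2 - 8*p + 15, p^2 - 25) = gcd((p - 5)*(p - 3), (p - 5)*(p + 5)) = p - 5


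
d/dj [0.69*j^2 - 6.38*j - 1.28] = 1.38*j - 6.38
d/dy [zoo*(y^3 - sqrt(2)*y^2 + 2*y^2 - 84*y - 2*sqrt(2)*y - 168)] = nan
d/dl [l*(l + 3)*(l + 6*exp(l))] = 6*l^2*exp(l) + 3*l^2 + 30*l*exp(l) + 6*l + 18*exp(l)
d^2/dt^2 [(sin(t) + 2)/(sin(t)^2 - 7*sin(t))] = (-sin(t)^2 - 15*sin(t) + 44 - 86/sin(t) - 84/sin(t)^2 + 196/sin(t)^3)/(sin(t) - 7)^3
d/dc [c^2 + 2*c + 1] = 2*c + 2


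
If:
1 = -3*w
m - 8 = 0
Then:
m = 8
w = -1/3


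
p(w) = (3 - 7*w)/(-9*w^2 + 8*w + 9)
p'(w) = (3 - 7*w)*(18*w - 8)/(-9*w^2 + 8*w + 9)^2 - 7/(-9*w^2 + 8*w + 9)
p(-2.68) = -0.28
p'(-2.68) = -0.12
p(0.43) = -0.00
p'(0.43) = -0.65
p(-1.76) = -0.46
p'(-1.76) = -0.35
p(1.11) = -0.70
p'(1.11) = -2.27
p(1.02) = -0.53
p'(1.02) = -1.60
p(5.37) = 0.17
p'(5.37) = -0.04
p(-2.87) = -0.26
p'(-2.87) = -0.10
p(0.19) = 0.16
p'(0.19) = -0.76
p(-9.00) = -0.08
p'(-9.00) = -0.00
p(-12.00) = -0.06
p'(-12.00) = -0.00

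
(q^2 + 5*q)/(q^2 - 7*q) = (q + 5)/(q - 7)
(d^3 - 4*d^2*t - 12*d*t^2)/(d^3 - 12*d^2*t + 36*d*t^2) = (-d - 2*t)/(-d + 6*t)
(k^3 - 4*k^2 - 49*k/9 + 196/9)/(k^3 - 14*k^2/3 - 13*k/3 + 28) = (k - 7/3)/(k - 3)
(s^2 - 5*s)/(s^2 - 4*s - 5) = s/(s + 1)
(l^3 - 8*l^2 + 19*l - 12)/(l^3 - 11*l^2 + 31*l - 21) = (l - 4)/(l - 7)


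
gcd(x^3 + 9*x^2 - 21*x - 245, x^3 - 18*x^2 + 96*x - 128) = 1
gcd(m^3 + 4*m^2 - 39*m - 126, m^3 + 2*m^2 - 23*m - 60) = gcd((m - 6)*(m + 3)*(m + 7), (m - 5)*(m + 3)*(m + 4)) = m + 3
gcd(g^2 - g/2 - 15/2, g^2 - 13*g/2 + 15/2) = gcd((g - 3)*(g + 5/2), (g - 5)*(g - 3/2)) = 1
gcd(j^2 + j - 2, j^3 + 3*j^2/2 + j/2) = 1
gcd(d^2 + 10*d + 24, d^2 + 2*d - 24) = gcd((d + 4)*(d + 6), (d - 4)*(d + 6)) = d + 6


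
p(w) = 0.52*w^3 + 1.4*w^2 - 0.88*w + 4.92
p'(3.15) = 23.42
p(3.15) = 32.29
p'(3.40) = 26.67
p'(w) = 1.56*w^2 + 2.8*w - 0.88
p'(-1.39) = -1.76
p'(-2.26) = 0.76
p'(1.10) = 4.09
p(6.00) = 162.36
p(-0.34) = 5.36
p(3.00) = 28.92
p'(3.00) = 21.56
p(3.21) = 33.72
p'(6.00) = 72.08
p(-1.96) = 8.11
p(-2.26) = 8.06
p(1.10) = 6.34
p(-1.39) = 7.45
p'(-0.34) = -1.65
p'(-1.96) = -0.38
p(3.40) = 38.55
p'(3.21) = 24.18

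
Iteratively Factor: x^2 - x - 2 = (x - 2)*(x + 1)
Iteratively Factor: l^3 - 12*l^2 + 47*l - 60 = (l - 3)*(l^2 - 9*l + 20) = (l - 5)*(l - 3)*(l - 4)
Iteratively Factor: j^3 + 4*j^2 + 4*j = (j + 2)*(j^2 + 2*j) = (j + 2)^2*(j)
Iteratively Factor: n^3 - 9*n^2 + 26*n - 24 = (n - 3)*(n^2 - 6*n + 8) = (n - 4)*(n - 3)*(n - 2)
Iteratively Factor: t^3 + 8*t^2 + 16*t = (t + 4)*(t^2 + 4*t) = t*(t + 4)*(t + 4)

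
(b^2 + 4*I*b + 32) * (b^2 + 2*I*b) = b^4 + 6*I*b^3 + 24*b^2 + 64*I*b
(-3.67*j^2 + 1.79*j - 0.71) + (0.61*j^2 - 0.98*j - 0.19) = -3.06*j^2 + 0.81*j - 0.9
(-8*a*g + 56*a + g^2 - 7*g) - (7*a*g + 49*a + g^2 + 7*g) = -15*a*g + 7*a - 14*g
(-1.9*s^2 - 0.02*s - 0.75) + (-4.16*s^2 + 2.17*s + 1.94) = -6.06*s^2 + 2.15*s + 1.19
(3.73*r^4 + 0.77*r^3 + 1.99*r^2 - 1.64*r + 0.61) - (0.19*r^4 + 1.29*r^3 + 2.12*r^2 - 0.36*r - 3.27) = 3.54*r^4 - 0.52*r^3 - 0.13*r^2 - 1.28*r + 3.88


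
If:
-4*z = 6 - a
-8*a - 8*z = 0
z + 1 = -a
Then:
No Solution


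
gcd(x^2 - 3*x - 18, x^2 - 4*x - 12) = x - 6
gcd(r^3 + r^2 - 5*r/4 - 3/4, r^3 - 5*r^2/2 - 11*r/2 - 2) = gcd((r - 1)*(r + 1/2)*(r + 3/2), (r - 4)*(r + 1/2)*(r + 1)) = r + 1/2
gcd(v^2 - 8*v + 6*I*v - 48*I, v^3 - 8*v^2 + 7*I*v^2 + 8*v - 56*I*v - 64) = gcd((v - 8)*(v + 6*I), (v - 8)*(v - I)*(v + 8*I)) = v - 8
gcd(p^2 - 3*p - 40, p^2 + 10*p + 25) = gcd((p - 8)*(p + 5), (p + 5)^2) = p + 5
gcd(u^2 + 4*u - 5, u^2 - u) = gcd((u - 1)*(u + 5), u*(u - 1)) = u - 1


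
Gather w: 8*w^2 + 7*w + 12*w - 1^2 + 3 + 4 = 8*w^2 + 19*w + 6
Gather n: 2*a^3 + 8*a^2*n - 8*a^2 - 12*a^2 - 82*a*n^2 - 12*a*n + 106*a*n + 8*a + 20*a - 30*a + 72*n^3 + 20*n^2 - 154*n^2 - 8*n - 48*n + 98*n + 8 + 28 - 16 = 2*a^3 - 20*a^2 - 2*a + 72*n^3 + n^2*(-82*a - 134) + n*(8*a^2 + 94*a + 42) + 20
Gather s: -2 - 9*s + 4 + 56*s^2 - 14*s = 56*s^2 - 23*s + 2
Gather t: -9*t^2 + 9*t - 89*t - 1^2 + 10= -9*t^2 - 80*t + 9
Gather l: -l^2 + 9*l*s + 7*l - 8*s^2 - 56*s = -l^2 + l*(9*s + 7) - 8*s^2 - 56*s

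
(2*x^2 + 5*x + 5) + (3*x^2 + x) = 5*x^2 + 6*x + 5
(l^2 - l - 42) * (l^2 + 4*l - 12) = l^4 + 3*l^3 - 58*l^2 - 156*l + 504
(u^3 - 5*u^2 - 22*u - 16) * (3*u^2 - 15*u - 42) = 3*u^5 - 30*u^4 - 33*u^3 + 492*u^2 + 1164*u + 672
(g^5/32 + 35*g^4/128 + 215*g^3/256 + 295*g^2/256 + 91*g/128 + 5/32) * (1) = g^5/32 + 35*g^4/128 + 215*g^3/256 + 295*g^2/256 + 91*g/128 + 5/32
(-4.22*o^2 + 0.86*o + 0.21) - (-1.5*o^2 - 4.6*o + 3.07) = -2.72*o^2 + 5.46*o - 2.86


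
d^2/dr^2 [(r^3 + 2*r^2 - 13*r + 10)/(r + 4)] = 2*(r^3 + 12*r^2 + 48*r + 94)/(r^3 + 12*r^2 + 48*r + 64)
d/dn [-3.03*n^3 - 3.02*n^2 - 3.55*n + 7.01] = -9.09*n^2 - 6.04*n - 3.55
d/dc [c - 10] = 1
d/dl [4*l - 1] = 4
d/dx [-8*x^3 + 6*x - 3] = 6 - 24*x^2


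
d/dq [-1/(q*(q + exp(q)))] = (q*(exp(q) + 1) + q + exp(q))/(q^2*(q + exp(q))^2)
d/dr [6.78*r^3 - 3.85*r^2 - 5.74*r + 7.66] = 20.34*r^2 - 7.7*r - 5.74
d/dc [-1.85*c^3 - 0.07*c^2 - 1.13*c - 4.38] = -5.55*c^2 - 0.14*c - 1.13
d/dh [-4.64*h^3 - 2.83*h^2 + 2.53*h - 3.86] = -13.92*h^2 - 5.66*h + 2.53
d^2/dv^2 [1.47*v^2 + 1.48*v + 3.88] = 2.94000000000000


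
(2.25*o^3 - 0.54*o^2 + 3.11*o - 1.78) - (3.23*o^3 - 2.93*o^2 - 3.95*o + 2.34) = -0.98*o^3 + 2.39*o^2 + 7.06*o - 4.12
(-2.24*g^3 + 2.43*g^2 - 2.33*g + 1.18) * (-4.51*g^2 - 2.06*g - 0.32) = 10.1024*g^5 - 6.3449*g^4 + 6.2193*g^3 - 1.2996*g^2 - 1.6852*g - 0.3776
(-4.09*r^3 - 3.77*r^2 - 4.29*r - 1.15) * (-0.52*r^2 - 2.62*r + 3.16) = 2.1268*r^5 + 12.6762*r^4 - 0.8162*r^3 - 0.0753999999999984*r^2 - 10.5434*r - 3.634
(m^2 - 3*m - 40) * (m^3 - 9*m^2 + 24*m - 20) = m^5 - 12*m^4 + 11*m^3 + 268*m^2 - 900*m + 800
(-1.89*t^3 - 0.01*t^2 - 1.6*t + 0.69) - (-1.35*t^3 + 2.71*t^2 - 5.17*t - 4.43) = -0.54*t^3 - 2.72*t^2 + 3.57*t + 5.12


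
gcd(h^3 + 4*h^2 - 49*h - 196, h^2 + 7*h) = h + 7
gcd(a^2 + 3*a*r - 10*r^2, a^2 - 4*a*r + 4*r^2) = -a + 2*r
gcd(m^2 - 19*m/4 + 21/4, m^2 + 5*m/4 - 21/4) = m - 7/4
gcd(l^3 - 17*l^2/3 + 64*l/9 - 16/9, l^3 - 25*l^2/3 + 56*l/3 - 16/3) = l^2 - 13*l/3 + 4/3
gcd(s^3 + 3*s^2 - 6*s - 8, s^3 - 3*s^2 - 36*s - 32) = s^2 + 5*s + 4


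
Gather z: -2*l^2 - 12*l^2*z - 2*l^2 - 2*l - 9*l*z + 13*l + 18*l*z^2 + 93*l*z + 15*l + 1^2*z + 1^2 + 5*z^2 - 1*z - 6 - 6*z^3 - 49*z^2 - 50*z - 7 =-4*l^2 + 26*l - 6*z^3 + z^2*(18*l - 44) + z*(-12*l^2 + 84*l - 50) - 12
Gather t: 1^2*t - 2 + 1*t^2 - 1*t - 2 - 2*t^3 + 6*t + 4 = -2*t^3 + t^2 + 6*t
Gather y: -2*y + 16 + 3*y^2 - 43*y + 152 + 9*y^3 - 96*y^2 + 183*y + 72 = 9*y^3 - 93*y^2 + 138*y + 240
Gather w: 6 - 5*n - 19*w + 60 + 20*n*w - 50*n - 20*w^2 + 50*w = -55*n - 20*w^2 + w*(20*n + 31) + 66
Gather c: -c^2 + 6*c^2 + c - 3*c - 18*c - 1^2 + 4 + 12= 5*c^2 - 20*c + 15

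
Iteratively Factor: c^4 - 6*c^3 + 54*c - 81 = (c + 3)*(c^3 - 9*c^2 + 27*c - 27) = (c - 3)*(c + 3)*(c^2 - 6*c + 9) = (c - 3)^2*(c + 3)*(c - 3)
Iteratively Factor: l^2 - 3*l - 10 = (l - 5)*(l + 2)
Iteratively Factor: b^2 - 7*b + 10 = (b - 2)*(b - 5)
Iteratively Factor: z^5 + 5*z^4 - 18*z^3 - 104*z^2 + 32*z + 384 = (z + 4)*(z^4 + z^3 - 22*z^2 - 16*z + 96) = (z + 3)*(z + 4)*(z^3 - 2*z^2 - 16*z + 32) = (z - 4)*(z + 3)*(z + 4)*(z^2 + 2*z - 8) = (z - 4)*(z - 2)*(z + 3)*(z + 4)*(z + 4)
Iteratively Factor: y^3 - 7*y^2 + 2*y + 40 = (y - 5)*(y^2 - 2*y - 8) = (y - 5)*(y + 2)*(y - 4)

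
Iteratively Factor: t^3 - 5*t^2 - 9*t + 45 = (t + 3)*(t^2 - 8*t + 15) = (t - 3)*(t + 3)*(t - 5)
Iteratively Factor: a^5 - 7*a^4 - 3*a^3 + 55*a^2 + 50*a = (a + 2)*(a^4 - 9*a^3 + 15*a^2 + 25*a) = (a + 1)*(a + 2)*(a^3 - 10*a^2 + 25*a) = a*(a + 1)*(a + 2)*(a^2 - 10*a + 25) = a*(a - 5)*(a + 1)*(a + 2)*(a - 5)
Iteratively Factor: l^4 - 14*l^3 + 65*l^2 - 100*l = (l)*(l^3 - 14*l^2 + 65*l - 100) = l*(l - 5)*(l^2 - 9*l + 20) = l*(l - 5)^2*(l - 4)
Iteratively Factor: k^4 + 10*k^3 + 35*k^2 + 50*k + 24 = (k + 3)*(k^3 + 7*k^2 + 14*k + 8) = (k + 2)*(k + 3)*(k^2 + 5*k + 4) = (k + 2)*(k + 3)*(k + 4)*(k + 1)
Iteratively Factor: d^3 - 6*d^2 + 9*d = (d - 3)*(d^2 - 3*d) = d*(d - 3)*(d - 3)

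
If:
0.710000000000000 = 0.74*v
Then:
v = 0.96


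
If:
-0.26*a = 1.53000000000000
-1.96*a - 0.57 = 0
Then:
No Solution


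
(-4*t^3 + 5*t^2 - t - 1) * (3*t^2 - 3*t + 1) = -12*t^5 + 27*t^4 - 22*t^3 + 5*t^2 + 2*t - 1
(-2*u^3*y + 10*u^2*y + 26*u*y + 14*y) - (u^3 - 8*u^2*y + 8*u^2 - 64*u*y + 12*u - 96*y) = -2*u^3*y - u^3 + 18*u^2*y - 8*u^2 + 90*u*y - 12*u + 110*y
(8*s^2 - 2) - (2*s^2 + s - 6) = 6*s^2 - s + 4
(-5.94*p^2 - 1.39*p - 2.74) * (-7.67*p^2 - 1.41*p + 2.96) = 45.5598*p^4 + 19.0367*p^3 + 5.3933*p^2 - 0.251*p - 8.1104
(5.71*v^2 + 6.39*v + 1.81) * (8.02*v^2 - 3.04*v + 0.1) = 45.7942*v^4 + 33.8894*v^3 - 4.3384*v^2 - 4.8634*v + 0.181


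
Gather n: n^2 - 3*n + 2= n^2 - 3*n + 2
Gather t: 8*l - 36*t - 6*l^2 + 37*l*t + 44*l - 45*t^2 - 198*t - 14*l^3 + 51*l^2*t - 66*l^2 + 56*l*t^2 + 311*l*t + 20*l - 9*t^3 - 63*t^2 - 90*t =-14*l^3 - 72*l^2 + 72*l - 9*t^3 + t^2*(56*l - 108) + t*(51*l^2 + 348*l - 324)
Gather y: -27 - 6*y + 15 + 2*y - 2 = -4*y - 14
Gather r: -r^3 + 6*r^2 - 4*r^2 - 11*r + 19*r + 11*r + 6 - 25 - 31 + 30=-r^3 + 2*r^2 + 19*r - 20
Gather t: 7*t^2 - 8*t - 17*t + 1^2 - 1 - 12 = 7*t^2 - 25*t - 12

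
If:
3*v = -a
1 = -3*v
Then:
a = 1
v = -1/3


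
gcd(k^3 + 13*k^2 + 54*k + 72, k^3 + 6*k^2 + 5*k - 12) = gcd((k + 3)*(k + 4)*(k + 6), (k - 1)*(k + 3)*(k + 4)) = k^2 + 7*k + 12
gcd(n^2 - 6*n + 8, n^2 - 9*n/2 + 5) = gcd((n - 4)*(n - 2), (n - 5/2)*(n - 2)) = n - 2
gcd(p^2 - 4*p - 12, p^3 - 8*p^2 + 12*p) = p - 6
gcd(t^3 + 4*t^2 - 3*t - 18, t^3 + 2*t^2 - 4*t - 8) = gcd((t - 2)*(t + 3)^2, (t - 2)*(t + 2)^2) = t - 2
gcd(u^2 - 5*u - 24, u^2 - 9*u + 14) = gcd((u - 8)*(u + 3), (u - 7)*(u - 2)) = 1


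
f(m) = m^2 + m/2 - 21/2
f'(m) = 2*m + 1/2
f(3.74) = 5.36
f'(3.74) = 7.98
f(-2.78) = -4.16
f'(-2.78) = -5.06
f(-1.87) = -7.94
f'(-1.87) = -3.24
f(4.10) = 8.36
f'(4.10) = 8.70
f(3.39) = 2.69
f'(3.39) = 7.28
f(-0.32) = -10.56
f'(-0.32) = -0.14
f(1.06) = -8.85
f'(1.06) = 2.62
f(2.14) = -4.85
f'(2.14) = 4.78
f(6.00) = 28.50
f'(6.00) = 12.50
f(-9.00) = 66.00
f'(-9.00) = -17.50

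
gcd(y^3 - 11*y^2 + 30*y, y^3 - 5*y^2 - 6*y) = y^2 - 6*y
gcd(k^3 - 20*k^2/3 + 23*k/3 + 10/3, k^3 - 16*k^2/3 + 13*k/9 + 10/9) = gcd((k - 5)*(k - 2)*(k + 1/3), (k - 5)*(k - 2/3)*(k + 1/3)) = k^2 - 14*k/3 - 5/3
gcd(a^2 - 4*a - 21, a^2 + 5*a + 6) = a + 3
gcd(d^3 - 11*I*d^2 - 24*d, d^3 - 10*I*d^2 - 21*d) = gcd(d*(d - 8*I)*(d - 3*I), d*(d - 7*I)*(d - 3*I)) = d^2 - 3*I*d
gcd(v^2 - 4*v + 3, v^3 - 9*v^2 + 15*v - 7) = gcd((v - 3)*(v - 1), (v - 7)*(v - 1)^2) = v - 1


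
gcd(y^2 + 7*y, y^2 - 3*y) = y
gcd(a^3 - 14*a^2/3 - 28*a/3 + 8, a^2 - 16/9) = 1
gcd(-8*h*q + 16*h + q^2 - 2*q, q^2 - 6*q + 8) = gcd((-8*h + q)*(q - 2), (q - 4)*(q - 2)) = q - 2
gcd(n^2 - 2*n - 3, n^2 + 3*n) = 1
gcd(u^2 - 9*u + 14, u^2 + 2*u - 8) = u - 2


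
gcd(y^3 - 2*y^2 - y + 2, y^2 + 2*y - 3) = y - 1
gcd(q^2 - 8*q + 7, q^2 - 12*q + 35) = q - 7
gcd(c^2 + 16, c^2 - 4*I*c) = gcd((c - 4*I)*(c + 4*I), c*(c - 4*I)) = c - 4*I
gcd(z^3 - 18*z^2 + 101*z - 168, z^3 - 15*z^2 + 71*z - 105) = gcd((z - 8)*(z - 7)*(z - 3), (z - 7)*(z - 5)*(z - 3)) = z^2 - 10*z + 21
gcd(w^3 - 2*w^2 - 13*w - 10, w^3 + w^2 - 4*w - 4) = w^2 + 3*w + 2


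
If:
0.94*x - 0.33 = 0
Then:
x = 0.35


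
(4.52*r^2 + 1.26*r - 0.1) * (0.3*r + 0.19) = 1.356*r^3 + 1.2368*r^2 + 0.2094*r - 0.019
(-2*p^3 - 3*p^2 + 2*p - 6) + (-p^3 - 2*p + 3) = -3*p^3 - 3*p^2 - 3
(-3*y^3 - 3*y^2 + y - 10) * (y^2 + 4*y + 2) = -3*y^5 - 15*y^4 - 17*y^3 - 12*y^2 - 38*y - 20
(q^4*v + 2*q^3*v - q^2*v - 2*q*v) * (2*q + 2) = 2*q^5*v + 6*q^4*v + 2*q^3*v - 6*q^2*v - 4*q*v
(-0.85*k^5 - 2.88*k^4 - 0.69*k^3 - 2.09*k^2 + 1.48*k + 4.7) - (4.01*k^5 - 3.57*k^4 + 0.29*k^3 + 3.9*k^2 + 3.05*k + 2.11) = -4.86*k^5 + 0.69*k^4 - 0.98*k^3 - 5.99*k^2 - 1.57*k + 2.59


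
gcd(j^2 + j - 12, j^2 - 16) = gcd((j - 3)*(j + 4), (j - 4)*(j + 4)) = j + 4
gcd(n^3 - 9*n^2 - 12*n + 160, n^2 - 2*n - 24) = n + 4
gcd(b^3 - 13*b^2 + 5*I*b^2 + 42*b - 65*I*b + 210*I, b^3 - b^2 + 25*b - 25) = b + 5*I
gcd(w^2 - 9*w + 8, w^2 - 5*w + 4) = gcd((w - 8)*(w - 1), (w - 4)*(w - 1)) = w - 1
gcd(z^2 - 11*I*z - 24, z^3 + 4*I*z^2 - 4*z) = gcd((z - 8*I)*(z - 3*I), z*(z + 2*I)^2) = 1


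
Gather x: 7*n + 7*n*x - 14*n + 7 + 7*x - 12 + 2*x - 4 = -7*n + x*(7*n + 9) - 9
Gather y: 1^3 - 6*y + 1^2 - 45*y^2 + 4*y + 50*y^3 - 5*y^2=50*y^3 - 50*y^2 - 2*y + 2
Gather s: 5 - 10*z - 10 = -10*z - 5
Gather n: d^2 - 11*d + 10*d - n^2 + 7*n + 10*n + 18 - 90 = d^2 - d - n^2 + 17*n - 72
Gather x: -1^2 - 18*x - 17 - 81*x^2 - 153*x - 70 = -81*x^2 - 171*x - 88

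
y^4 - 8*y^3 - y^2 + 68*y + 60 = (y - 6)*(y - 5)*(y + 1)*(y + 2)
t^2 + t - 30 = (t - 5)*(t + 6)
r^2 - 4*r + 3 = (r - 3)*(r - 1)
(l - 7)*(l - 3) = l^2 - 10*l + 21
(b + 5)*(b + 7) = b^2 + 12*b + 35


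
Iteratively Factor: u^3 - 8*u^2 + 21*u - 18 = (u - 2)*(u^2 - 6*u + 9) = (u - 3)*(u - 2)*(u - 3)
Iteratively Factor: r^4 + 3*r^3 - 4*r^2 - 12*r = (r - 2)*(r^3 + 5*r^2 + 6*r) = (r - 2)*(r + 3)*(r^2 + 2*r) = (r - 2)*(r + 2)*(r + 3)*(r)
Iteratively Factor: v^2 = (v)*(v)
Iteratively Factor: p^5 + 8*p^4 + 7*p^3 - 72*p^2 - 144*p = (p + 3)*(p^4 + 5*p^3 - 8*p^2 - 48*p) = (p + 3)*(p + 4)*(p^3 + p^2 - 12*p) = p*(p + 3)*(p + 4)*(p^2 + p - 12) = p*(p + 3)*(p + 4)^2*(p - 3)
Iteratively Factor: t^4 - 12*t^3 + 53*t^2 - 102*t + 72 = (t - 3)*(t^3 - 9*t^2 + 26*t - 24) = (t - 3)*(t - 2)*(t^2 - 7*t + 12) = (t - 3)^2*(t - 2)*(t - 4)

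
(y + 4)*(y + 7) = y^2 + 11*y + 28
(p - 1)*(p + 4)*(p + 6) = p^3 + 9*p^2 + 14*p - 24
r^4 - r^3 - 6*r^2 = r^2*(r - 3)*(r + 2)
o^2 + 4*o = o*(o + 4)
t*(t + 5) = t^2 + 5*t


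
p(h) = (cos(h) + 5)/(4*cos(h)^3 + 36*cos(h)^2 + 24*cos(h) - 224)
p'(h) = (cos(h) + 5)*(12*sin(h)*cos(h)^2 + 72*sin(h)*cos(h) + 24*sin(h))/(4*cos(h)^3 + 36*cos(h)^2 + 24*cos(h) - 224)^2 - sin(h)/(4*cos(h)^3 + 36*cos(h)^2 + 24*cos(h) - 224) = (183*cos(h)/2 + 12*cos(2*h) + cos(3*h)/2 + 98)*sin(h)/(4*(cos(h)^3 + 9*cos(h)^2 + 6*cos(h) - 56)^2)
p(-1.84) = -0.02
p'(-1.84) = -0.00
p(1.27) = -0.02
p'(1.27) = 0.01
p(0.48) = -0.03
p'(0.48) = 0.01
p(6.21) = -0.04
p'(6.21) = -0.00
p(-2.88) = -0.02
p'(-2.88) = -0.00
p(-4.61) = -0.02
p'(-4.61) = 0.01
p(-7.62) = -0.02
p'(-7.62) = -0.01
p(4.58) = -0.02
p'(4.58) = -0.01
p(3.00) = -0.02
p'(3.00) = 0.00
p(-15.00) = -0.02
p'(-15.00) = 0.00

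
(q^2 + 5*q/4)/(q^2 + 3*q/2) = (4*q + 5)/(2*(2*q + 3))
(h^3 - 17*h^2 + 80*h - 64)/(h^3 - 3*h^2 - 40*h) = (h^2 - 9*h + 8)/(h*(h + 5))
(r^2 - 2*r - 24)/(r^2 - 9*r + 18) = (r + 4)/(r - 3)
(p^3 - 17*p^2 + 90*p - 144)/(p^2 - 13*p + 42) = (p^2 - 11*p + 24)/(p - 7)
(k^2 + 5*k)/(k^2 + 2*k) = (k + 5)/(k + 2)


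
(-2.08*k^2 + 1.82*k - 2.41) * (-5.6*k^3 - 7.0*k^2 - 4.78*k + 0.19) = 11.648*k^5 + 4.368*k^4 + 10.6984*k^3 + 7.7752*k^2 + 11.8656*k - 0.4579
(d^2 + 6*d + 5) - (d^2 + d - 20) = 5*d + 25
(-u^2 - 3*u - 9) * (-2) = 2*u^2 + 6*u + 18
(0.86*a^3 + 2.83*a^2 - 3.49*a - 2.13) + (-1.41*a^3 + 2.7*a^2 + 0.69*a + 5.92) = -0.55*a^3 + 5.53*a^2 - 2.8*a + 3.79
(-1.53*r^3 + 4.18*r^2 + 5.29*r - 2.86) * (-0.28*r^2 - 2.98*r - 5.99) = 0.4284*r^5 + 3.389*r^4 - 4.7729*r^3 - 40.0016*r^2 - 23.1643*r + 17.1314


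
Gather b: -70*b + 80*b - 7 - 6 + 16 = 10*b + 3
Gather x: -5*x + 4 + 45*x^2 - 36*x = 45*x^2 - 41*x + 4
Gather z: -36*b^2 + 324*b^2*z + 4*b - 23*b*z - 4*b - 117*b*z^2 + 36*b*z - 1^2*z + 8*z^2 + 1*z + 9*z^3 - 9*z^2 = -36*b^2 + 9*z^3 + z^2*(-117*b - 1) + z*(324*b^2 + 13*b)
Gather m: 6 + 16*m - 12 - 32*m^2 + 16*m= -32*m^2 + 32*m - 6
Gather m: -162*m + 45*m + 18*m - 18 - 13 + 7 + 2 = -99*m - 22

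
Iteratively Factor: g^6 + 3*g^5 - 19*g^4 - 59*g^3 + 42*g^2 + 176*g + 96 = (g + 1)*(g^5 + 2*g^4 - 21*g^3 - 38*g^2 + 80*g + 96) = (g + 1)*(g + 3)*(g^4 - g^3 - 18*g^2 + 16*g + 32) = (g - 2)*(g + 1)*(g + 3)*(g^3 + g^2 - 16*g - 16) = (g - 2)*(g + 1)*(g + 3)*(g + 4)*(g^2 - 3*g - 4) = (g - 4)*(g - 2)*(g + 1)*(g + 3)*(g + 4)*(g + 1)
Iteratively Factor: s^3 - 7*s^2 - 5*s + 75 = (s + 3)*(s^2 - 10*s + 25) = (s - 5)*(s + 3)*(s - 5)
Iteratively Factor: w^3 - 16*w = (w + 4)*(w^2 - 4*w) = (w - 4)*(w + 4)*(w)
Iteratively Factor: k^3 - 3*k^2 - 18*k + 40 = (k - 5)*(k^2 + 2*k - 8) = (k - 5)*(k + 4)*(k - 2)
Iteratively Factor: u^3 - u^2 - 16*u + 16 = (u + 4)*(u^2 - 5*u + 4) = (u - 1)*(u + 4)*(u - 4)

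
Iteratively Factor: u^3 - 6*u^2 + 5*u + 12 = (u - 3)*(u^2 - 3*u - 4) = (u - 3)*(u + 1)*(u - 4)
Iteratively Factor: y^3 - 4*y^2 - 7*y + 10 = (y + 2)*(y^2 - 6*y + 5) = (y - 1)*(y + 2)*(y - 5)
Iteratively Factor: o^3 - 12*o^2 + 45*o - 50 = (o - 2)*(o^2 - 10*o + 25) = (o - 5)*(o - 2)*(o - 5)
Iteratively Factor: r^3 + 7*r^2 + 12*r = (r + 3)*(r^2 + 4*r) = r*(r + 3)*(r + 4)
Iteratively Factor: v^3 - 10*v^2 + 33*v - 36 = (v - 4)*(v^2 - 6*v + 9) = (v - 4)*(v - 3)*(v - 3)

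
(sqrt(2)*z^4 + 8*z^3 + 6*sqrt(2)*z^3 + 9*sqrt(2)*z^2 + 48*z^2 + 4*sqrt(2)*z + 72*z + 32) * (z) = sqrt(2)*z^5 + 8*z^4 + 6*sqrt(2)*z^4 + 9*sqrt(2)*z^3 + 48*z^3 + 4*sqrt(2)*z^2 + 72*z^2 + 32*z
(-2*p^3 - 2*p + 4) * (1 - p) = 2*p^4 - 2*p^3 + 2*p^2 - 6*p + 4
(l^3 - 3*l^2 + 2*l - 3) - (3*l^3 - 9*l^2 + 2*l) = -2*l^3 + 6*l^2 - 3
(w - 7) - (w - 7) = 0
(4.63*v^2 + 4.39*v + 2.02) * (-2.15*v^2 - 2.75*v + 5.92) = -9.9545*v^4 - 22.171*v^3 + 10.9941*v^2 + 20.4338*v + 11.9584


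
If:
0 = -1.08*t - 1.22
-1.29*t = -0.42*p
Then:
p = -3.47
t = -1.13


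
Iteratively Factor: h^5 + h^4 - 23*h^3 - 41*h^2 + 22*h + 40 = (h - 5)*(h^4 + 6*h^3 + 7*h^2 - 6*h - 8) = (h - 5)*(h + 2)*(h^3 + 4*h^2 - h - 4) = (h - 5)*(h + 1)*(h + 2)*(h^2 + 3*h - 4) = (h - 5)*(h - 1)*(h + 1)*(h + 2)*(h + 4)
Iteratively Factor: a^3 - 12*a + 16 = (a - 2)*(a^2 + 2*a - 8) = (a - 2)^2*(a + 4)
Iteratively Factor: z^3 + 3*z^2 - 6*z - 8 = (z + 1)*(z^2 + 2*z - 8) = (z + 1)*(z + 4)*(z - 2)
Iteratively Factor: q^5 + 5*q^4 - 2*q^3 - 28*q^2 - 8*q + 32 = (q + 2)*(q^4 + 3*q^3 - 8*q^2 - 12*q + 16) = (q - 2)*(q + 2)*(q^3 + 5*q^2 + 2*q - 8) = (q - 2)*(q - 1)*(q + 2)*(q^2 + 6*q + 8) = (q - 2)*(q - 1)*(q + 2)^2*(q + 4)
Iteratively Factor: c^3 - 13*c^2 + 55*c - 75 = (c - 5)*(c^2 - 8*c + 15) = (c - 5)*(c - 3)*(c - 5)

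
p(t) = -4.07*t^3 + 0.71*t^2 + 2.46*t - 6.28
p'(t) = -12.21*t^2 + 1.42*t + 2.46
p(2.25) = -43.51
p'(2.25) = -56.16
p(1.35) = -11.68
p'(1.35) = -17.88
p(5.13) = -524.45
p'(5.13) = -311.58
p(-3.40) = 153.53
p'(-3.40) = -143.52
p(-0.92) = -4.77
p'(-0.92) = -9.18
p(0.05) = -6.16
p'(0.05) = 2.50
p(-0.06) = -6.42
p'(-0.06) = 2.33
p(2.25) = -43.51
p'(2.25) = -56.16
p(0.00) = -6.28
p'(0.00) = 2.46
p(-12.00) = 7099.40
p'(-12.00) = -1772.82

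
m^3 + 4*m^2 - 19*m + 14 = (m - 2)*(m - 1)*(m + 7)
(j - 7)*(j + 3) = j^2 - 4*j - 21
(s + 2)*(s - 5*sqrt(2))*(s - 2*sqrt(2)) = s^3 - 7*sqrt(2)*s^2 + 2*s^2 - 14*sqrt(2)*s + 20*s + 40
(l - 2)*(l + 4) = l^2 + 2*l - 8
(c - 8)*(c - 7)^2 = c^3 - 22*c^2 + 161*c - 392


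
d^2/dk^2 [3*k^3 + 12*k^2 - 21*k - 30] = 18*k + 24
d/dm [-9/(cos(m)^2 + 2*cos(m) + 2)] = -18*(cos(m) + 1)*sin(m)/(cos(m)^2 + 2*cos(m) + 2)^2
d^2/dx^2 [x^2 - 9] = 2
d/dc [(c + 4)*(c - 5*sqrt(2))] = 2*c - 5*sqrt(2) + 4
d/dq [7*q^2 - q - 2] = 14*q - 1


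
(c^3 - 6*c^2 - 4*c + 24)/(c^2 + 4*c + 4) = (c^2 - 8*c + 12)/(c + 2)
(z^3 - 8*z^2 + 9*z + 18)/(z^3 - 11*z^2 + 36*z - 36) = (z + 1)/(z - 2)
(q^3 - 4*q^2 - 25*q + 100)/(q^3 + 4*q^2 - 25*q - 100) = (q - 4)/(q + 4)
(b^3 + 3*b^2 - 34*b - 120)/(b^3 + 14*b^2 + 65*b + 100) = (b - 6)/(b + 5)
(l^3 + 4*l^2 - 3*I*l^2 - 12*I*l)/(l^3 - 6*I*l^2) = (l^2 + l*(4 - 3*I) - 12*I)/(l*(l - 6*I))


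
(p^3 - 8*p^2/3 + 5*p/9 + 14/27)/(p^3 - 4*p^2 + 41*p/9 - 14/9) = (p + 1/3)/(p - 1)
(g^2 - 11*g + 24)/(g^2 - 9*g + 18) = (g - 8)/(g - 6)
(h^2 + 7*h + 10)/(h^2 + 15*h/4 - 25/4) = 4*(h + 2)/(4*h - 5)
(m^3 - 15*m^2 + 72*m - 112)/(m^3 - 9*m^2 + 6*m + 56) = (m - 4)/(m + 2)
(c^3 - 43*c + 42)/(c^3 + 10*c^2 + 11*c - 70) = (c^2 - 7*c + 6)/(c^2 + 3*c - 10)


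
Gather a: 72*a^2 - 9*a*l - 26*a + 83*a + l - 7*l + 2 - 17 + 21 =72*a^2 + a*(57 - 9*l) - 6*l + 6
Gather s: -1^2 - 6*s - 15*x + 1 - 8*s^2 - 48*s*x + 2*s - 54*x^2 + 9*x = -8*s^2 + s*(-48*x - 4) - 54*x^2 - 6*x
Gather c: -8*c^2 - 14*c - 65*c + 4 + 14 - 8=-8*c^2 - 79*c + 10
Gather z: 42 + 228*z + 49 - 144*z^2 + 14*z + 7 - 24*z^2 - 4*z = -168*z^2 + 238*z + 98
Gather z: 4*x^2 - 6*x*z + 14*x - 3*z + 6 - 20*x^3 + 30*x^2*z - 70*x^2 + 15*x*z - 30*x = -20*x^3 - 66*x^2 - 16*x + z*(30*x^2 + 9*x - 3) + 6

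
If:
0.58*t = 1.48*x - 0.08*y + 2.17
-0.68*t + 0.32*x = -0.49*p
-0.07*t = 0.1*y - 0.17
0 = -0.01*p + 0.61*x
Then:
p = 5.69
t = 4.15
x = 0.09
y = -1.20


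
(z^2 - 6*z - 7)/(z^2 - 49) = (z + 1)/(z + 7)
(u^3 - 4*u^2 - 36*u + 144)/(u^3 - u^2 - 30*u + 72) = (u - 6)/(u - 3)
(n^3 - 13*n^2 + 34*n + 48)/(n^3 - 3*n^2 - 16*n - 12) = (n - 8)/(n + 2)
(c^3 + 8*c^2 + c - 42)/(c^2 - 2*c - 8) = (-c^3 - 8*c^2 - c + 42)/(-c^2 + 2*c + 8)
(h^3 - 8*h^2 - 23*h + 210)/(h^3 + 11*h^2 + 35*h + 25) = (h^2 - 13*h + 42)/(h^2 + 6*h + 5)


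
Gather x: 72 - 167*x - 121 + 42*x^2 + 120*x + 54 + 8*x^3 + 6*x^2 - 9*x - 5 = 8*x^3 + 48*x^2 - 56*x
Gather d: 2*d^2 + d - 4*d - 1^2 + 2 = 2*d^2 - 3*d + 1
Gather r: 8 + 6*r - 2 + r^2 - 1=r^2 + 6*r + 5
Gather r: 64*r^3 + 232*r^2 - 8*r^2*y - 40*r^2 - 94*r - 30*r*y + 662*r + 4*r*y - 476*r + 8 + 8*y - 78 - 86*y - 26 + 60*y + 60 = 64*r^3 + r^2*(192 - 8*y) + r*(92 - 26*y) - 18*y - 36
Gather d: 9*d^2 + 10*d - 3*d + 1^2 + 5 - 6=9*d^2 + 7*d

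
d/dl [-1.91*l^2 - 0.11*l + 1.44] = -3.82*l - 0.11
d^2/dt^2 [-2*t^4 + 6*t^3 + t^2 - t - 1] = -24*t^2 + 36*t + 2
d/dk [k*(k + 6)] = 2*k + 6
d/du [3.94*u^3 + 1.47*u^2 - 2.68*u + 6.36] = 11.82*u^2 + 2.94*u - 2.68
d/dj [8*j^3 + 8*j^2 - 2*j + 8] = 24*j^2 + 16*j - 2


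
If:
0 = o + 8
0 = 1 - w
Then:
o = -8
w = 1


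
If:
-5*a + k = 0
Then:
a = k/5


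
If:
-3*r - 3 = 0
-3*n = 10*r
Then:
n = 10/3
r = -1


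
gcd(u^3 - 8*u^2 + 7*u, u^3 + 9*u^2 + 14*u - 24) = u - 1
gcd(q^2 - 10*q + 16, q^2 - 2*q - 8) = 1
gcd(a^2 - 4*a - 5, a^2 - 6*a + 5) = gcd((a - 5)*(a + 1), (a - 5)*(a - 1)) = a - 5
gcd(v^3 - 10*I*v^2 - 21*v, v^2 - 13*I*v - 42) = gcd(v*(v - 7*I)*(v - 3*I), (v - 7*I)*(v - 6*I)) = v - 7*I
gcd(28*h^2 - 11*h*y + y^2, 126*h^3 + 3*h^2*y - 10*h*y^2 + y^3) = -7*h + y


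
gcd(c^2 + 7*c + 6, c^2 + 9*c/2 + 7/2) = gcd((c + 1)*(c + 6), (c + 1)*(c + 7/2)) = c + 1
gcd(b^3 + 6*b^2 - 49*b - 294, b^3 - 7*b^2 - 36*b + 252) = b^2 - b - 42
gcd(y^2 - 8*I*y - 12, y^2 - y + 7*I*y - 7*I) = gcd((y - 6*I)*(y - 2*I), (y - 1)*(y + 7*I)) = 1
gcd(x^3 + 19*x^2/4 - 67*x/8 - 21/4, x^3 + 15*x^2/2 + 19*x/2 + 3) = x^2 + 13*x/2 + 3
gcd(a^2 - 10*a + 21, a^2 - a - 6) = a - 3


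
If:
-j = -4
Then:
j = 4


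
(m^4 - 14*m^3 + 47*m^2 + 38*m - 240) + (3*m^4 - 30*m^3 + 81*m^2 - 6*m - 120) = 4*m^4 - 44*m^3 + 128*m^2 + 32*m - 360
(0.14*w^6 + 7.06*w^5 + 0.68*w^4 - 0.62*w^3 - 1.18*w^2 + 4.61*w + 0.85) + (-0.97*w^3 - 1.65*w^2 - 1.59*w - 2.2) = 0.14*w^6 + 7.06*w^5 + 0.68*w^4 - 1.59*w^3 - 2.83*w^2 + 3.02*w - 1.35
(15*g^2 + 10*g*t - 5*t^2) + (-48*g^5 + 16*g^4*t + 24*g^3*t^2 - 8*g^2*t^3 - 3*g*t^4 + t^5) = -48*g^5 + 16*g^4*t + 24*g^3*t^2 - 8*g^2*t^3 + 15*g^2 - 3*g*t^4 + 10*g*t + t^5 - 5*t^2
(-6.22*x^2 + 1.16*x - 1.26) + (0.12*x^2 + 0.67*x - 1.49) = -6.1*x^2 + 1.83*x - 2.75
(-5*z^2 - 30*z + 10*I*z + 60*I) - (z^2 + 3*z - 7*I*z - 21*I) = -6*z^2 - 33*z + 17*I*z + 81*I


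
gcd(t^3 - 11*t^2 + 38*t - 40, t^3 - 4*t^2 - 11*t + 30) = t^2 - 7*t + 10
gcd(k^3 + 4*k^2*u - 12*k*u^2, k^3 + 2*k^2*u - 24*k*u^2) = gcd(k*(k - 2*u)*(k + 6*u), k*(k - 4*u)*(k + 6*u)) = k^2 + 6*k*u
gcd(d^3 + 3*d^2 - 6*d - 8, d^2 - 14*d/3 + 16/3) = d - 2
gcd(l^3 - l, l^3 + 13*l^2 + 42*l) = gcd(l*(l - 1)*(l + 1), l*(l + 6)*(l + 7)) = l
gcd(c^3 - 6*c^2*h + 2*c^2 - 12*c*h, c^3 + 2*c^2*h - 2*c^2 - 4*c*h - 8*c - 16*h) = c + 2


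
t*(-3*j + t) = -3*j*t + t^2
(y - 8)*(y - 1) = y^2 - 9*y + 8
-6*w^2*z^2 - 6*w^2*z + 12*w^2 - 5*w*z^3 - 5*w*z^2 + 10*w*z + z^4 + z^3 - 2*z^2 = (-6*w + z)*(w + z)*(z - 1)*(z + 2)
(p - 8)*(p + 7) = p^2 - p - 56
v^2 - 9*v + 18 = (v - 6)*(v - 3)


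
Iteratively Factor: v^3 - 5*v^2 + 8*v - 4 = (v - 2)*(v^2 - 3*v + 2) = (v - 2)^2*(v - 1)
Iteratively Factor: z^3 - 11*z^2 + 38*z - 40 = (z - 2)*(z^2 - 9*z + 20) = (z - 4)*(z - 2)*(z - 5)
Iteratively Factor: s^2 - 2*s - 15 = (s - 5)*(s + 3)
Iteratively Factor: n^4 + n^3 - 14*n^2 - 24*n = (n - 4)*(n^3 + 5*n^2 + 6*n) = (n - 4)*(n + 3)*(n^2 + 2*n) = n*(n - 4)*(n + 3)*(n + 2)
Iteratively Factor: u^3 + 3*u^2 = (u + 3)*(u^2) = u*(u + 3)*(u)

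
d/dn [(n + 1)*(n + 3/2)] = 2*n + 5/2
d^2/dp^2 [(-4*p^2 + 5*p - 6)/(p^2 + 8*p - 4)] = 2*(37*p^3 - 66*p^2 - 84*p - 312)/(p^6 + 24*p^5 + 180*p^4 + 320*p^3 - 720*p^2 + 384*p - 64)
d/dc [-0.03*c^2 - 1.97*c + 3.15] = -0.06*c - 1.97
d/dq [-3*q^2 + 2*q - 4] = 2 - 6*q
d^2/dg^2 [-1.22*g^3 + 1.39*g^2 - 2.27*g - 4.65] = 2.78 - 7.32*g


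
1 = 1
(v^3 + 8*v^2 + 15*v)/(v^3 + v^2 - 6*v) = (v + 5)/(v - 2)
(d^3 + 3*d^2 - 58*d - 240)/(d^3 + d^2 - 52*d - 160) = (d + 6)/(d + 4)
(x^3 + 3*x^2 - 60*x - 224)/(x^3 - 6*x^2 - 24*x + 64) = (x + 7)/(x - 2)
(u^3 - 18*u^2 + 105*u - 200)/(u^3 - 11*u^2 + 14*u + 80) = (u - 5)/(u + 2)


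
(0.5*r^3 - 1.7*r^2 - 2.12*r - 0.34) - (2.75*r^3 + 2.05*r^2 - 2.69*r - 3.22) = -2.25*r^3 - 3.75*r^2 + 0.57*r + 2.88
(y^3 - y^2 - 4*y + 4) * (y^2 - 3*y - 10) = y^5 - 4*y^4 - 11*y^3 + 26*y^2 + 28*y - 40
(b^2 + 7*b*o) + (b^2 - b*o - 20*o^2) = 2*b^2 + 6*b*o - 20*o^2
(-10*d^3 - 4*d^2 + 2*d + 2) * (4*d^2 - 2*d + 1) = -40*d^5 + 4*d^4 + 6*d^3 - 2*d + 2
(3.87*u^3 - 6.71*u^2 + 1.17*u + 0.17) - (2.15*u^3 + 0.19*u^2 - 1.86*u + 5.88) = 1.72*u^3 - 6.9*u^2 + 3.03*u - 5.71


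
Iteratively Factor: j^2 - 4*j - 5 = (j + 1)*(j - 5)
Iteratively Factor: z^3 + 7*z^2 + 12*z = (z + 3)*(z^2 + 4*z) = z*(z + 3)*(z + 4)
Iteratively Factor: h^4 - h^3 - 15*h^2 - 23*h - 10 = (h + 1)*(h^3 - 2*h^2 - 13*h - 10) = (h - 5)*(h + 1)*(h^2 + 3*h + 2) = (h - 5)*(h + 1)*(h + 2)*(h + 1)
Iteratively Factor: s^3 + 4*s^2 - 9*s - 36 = (s + 4)*(s^2 - 9) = (s - 3)*(s + 4)*(s + 3)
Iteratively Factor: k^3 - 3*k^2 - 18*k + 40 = (k - 2)*(k^2 - k - 20) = (k - 2)*(k + 4)*(k - 5)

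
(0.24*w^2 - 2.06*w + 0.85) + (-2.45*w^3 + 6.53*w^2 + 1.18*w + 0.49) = -2.45*w^3 + 6.77*w^2 - 0.88*w + 1.34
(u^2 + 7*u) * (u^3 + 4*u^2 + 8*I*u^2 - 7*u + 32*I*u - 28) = u^5 + 11*u^4 + 8*I*u^4 + 21*u^3 + 88*I*u^3 - 77*u^2 + 224*I*u^2 - 196*u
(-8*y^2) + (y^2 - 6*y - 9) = -7*y^2 - 6*y - 9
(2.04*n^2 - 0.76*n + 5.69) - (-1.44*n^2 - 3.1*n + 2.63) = 3.48*n^2 + 2.34*n + 3.06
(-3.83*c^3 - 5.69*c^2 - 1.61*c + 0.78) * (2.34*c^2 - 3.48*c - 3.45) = -8.9622*c^5 + 0.0137999999999998*c^4 + 29.2473*c^3 + 27.0585*c^2 + 2.8401*c - 2.691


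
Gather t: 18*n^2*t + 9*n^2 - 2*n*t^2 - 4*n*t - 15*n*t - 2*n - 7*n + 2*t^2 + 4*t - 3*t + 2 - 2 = 9*n^2 - 9*n + t^2*(2 - 2*n) + t*(18*n^2 - 19*n + 1)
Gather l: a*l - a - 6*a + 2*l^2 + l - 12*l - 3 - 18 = -7*a + 2*l^2 + l*(a - 11) - 21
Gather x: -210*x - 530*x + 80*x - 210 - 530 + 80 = -660*x - 660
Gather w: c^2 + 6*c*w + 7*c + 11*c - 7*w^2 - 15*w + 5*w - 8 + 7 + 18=c^2 + 18*c - 7*w^2 + w*(6*c - 10) + 17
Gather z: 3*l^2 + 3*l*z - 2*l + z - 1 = 3*l^2 - 2*l + z*(3*l + 1) - 1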